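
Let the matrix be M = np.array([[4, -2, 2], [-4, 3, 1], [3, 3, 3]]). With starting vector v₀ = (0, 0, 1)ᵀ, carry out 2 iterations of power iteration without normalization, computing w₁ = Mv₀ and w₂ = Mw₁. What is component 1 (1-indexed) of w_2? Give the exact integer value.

w1 = Mv₀ = (4·0 + (-2)·0 + 2·1; (-4)·0 + 3·0 + 1·1; 3·0 + 3·0 + 3·1) = (2, 1, 3)
w2 = Mw1 = (4·2 + (-2)·1 + 2·3; (-4)·2 + 3·1 + 1·3; 3·2 + 3·1 + 3·3) = (12, -2, 18)
The requested component of w2 is 12.

12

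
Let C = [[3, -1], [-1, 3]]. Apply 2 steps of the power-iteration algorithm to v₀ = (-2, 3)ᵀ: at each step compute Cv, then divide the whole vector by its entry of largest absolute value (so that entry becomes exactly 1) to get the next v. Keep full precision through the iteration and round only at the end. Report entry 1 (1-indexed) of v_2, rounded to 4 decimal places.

-0.9048

Cv0 = (-9.00000, 11.00000); divide by 11.00000 → v1 = (-0.81818, 1.00000)
Cv1 = (-3.45455, 3.81818); divide by 3.81818 → v2 = (-0.90476, 1.00000)
Requested entry of v2: -38/42 = -0.9048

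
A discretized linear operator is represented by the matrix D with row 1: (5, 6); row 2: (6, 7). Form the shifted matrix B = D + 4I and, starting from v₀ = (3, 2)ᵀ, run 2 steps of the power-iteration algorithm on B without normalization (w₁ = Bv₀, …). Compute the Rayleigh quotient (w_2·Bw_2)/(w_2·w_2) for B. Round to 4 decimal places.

16.0792

B = D + 4I has rows (9, 6); (6, 11)
w1 = Bv₀ = (9·3 + 6·2; 6·3 + 11·2) = (39, 40)
w2 = Bw1 = (9·39 + 6·40; 6·39 + 11·40) = (591, 674)
Bw2 = (9363, 10960)
w2·Bw2 = 12920573; w2·w2 = 803557; μ ≈ 12920573/803557 = 16.0792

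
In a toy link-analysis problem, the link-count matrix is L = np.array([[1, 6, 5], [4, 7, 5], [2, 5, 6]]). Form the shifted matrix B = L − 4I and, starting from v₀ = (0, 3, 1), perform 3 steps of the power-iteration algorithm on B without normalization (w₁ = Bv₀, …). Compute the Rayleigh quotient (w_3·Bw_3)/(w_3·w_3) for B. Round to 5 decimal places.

μ ≈ 9.63358

B = L − 4I has rows (-3, 6, 5); (4, 3, 5); (2, 5, 2)
w1 = Bv₀ = ((-3)·0 + 6·3 + 5·1; 4·0 + 3·3 + 5·1; 2·0 + 5·3 + 2·1) = (23, 14, 17)
w2 = Bw1 = ((-3)·23 + 6·14 + 5·17; 4·23 + 3·14 + 5·17; 2·23 + 5·14 + 2·17) = (100, 219, 150)
w3 = Bw2 = (1764, 1807, 1595)
Bw3 = (13525, 20452, 15753)
w3·Bw3 = 85940899; w3·w3 = 8920970; μ ≈ 85940899/8920970 = 9.63358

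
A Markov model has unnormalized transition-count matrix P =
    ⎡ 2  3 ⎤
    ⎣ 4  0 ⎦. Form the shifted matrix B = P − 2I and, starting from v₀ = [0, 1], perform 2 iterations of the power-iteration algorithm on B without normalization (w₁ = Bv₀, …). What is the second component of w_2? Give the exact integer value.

B = P − 2I has rows (0, 3); (4, -2)
w1 = Bv₀ = (0·0 + 3·1; 4·0 + (-2)·1) = (3, -2)
w2 = Bw1 = (0·3 + 3·(-2); 4·3 + (-2)·(-2)) = (-6, 16)
Requested component of w2: 16

16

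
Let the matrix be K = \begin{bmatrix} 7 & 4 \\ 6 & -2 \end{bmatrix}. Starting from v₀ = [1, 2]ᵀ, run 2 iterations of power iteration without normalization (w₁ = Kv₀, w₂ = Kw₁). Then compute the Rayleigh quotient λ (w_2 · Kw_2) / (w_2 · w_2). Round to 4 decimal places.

w1 = Kv₀ = (7·1 + 4·2; 6·1 + (-2)·2) = (15, 2)
w2 = Kw1 = (7·15 + 4·2; 6·15 + (-2)·2) = (113, 86)
Kw2 = (1135, 506)
w2·Kw2 = 113·1135 + 86·506 = 171771; w2·w2 = 113·113 + 86·86 = 20165
λ ≈ 171771/20165 = 8.5183

λ ≈ 8.5183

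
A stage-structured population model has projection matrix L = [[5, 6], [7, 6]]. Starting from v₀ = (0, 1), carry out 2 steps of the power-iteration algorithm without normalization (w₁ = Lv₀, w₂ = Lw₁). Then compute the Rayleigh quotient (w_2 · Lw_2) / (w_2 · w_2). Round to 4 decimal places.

w1 = Lv₀ = (5·0 + 6·1; 7·0 + 6·1) = (6, 6)
w2 = Lw1 = (5·6 + 6·6; 7·6 + 6·6) = (66, 78)
Lw2 = (798, 930)
w2·Lw2 = 66·798 + 78·930 = 125208; w2·w2 = 66·66 + 78·78 = 10440
λ ≈ 125208/10440 = 11.9931

11.9931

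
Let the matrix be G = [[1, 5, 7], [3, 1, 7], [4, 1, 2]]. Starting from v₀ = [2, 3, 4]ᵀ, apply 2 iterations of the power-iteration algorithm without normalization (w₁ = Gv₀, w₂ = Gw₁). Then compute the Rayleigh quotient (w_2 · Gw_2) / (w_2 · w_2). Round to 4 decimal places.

λ ≈ 9.9406

w1 = Gv₀ = (45, 37, 19)
w2 = Gw1 = (363, 305, 255)
Gw2 = (3673, 3179, 2267)
w2·Gw2 = 363·3673 + 305·3179 + 255·2267 = 2880979; w2·w2 = 363·363 + 305·305 + 255·255 = 289819
λ ≈ 2880979/289819 = 9.9406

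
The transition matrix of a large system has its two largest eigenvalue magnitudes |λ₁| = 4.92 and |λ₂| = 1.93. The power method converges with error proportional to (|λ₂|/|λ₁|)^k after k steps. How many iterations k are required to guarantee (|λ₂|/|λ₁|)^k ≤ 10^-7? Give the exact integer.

|λ₂/λ₁| = 1.93/4.92 = 0.39228
Need k ≥ ln(10^-7) / ln(0.39228) = -16.1181 / -0.9358 ≈ 17.224
Smallest integer k satisfying the bound: 18

18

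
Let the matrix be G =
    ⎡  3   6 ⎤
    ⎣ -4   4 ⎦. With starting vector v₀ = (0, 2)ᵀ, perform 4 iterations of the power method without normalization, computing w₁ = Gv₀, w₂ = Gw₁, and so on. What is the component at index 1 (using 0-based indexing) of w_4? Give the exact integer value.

w1 = Gv₀ = (12, 8)
w2 = Gw1 = (84, -16)
w3 = Gw2 = (156, -400)
w4 = Gw3 = (-1932, -2224)
The requested component of w4 is -2224.

-2224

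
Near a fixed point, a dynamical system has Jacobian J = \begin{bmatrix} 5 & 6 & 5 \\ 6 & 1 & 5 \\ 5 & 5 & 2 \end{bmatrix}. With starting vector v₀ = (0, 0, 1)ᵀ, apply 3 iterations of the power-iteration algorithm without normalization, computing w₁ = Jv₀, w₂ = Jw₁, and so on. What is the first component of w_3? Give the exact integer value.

w1 = Jv₀ = (5, 5, 2)
w2 = Jw1 = (65, 45, 54)
w3 = Jw2 = (865, 705, 658)
The requested component of w3 is 865.

865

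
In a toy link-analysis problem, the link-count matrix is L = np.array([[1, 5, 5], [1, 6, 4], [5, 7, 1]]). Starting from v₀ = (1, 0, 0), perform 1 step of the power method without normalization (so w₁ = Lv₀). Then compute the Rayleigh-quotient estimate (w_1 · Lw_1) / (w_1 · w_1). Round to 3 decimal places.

5.296

w1 = Lv₀ = (1·1 + 5·0 + 5·0; 1·1 + 6·0 + 4·0; 5·1 + 7·0 + 1·0) = (1, 1, 5)
Lw1 = (31, 27, 17)
w1·Lw1 = 1·31 + 1·27 + 5·17 = 143; w1·w1 = 1·1 + 1·1 + 5·5 = 27
λ ≈ 143/27 = 5.296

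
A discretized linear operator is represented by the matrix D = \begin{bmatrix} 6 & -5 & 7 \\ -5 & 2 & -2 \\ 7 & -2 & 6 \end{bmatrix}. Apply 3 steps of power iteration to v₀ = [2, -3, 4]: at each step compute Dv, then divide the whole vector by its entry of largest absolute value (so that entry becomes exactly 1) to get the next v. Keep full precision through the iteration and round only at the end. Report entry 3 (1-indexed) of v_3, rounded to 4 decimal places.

0.8979

Dv0 = (55.00000, -24.00000, 44.00000); divide by 55.00000 → v1 = (1.00000, -0.43636, 0.80000)
Dv1 = (13.78182, -7.47273, 12.67273); divide by 13.78182 → v2 = (1.00000, -0.54222, 0.91953)
Dv2 = (15.14776, -7.92348, 13.60158); divide by 15.14776 → v3 = (1.00000, -0.52308, 0.89793)
Requested entry of v3: 10310/11482 = 0.8979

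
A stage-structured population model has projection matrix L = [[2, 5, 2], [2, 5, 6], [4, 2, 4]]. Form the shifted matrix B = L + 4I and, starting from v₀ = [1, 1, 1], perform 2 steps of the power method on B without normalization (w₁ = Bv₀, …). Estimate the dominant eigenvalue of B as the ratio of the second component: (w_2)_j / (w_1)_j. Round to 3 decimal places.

B = L + 4I has rows (6, 5, 2); (2, 9, 6); (4, 2, 8)
w1 = Bv₀ = (13, 17, 14)
w2 = Bw1 = (191, 263, 198)
Ratio: 263/17 = 15.471

15.471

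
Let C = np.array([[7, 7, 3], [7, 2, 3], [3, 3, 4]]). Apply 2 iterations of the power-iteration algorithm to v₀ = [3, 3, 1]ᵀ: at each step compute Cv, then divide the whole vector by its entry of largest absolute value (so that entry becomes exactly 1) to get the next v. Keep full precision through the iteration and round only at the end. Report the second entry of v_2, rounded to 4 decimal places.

0.7462

Cv0 = (45.00000, 30.00000, 22.00000); divide by 45.00000 → v1 = (1.00000, 0.66667, 0.48889)
Cv1 = (13.13333, 9.80000, 6.95556); divide by 13.13333 → v2 = (1.00000, 0.74619, 0.52961)
Requested entry of v2: 441/591 = 0.7462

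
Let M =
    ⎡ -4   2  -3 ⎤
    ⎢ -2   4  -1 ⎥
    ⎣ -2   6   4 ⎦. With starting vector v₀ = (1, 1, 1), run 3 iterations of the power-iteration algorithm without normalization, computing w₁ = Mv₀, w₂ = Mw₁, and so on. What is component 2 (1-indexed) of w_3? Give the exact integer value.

-20

w1 = Mv₀ = (-5, 1, 8)
w2 = Mw1 = (-2, 6, 48)
w3 = Mw2 = (-124, -20, 232)
The requested component of w3 is -20.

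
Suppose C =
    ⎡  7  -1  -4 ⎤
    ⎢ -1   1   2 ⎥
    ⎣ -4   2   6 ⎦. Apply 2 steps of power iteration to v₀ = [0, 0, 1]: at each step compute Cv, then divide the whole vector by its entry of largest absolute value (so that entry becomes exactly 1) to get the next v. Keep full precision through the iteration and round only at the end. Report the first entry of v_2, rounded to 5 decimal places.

-0.96429

Cv0 = (-4.000000, 2.000000, 6.000000); divide by 6.000000 → v1 = (-0.666667, 0.333333, 1.000000)
Cv1 = (-9.000000, 3.000000, 9.333333); divide by 9.333333 → v2 = (-0.964286, 0.321429, 1.000000)
Requested entry of v2: -54/56 = -0.96429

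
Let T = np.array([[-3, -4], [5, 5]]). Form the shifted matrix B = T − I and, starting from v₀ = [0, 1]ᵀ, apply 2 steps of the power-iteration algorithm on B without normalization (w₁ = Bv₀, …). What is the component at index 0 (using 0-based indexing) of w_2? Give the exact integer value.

0

B = T − I has rows (-4, -4); (5, 4)
w1 = Bv₀ = (-4, 4)
w2 = Bw1 = (0, -4)
Requested component of w2: 0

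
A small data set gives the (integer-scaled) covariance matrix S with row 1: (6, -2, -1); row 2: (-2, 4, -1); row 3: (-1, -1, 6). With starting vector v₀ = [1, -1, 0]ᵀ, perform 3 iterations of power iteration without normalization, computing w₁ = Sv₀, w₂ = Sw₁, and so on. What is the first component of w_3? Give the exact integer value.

w1 = Sv₀ = (6·1 + (-2)·(-1) + (-1)·0; (-2)·1 + 4·(-1) + (-1)·0; (-1)·1 + (-1)·(-1) + 6·0) = (8, -6, 0)
w2 = Sw1 = (6·8 + (-2)·(-6) + (-1)·0; (-2)·8 + 4·(-6) + (-1)·0; (-1)·8 + (-1)·(-6) + 6·0) = (60, -40, -2)
w3 = Sw2 = (442, -278, -32)
The requested component of w3 is 442.

442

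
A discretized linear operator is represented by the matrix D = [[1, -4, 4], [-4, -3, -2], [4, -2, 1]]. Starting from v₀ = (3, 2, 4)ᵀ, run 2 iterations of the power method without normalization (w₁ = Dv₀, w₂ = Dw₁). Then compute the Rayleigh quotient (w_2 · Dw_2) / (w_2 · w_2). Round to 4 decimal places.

w1 = Dv₀ = (1·3 + (-4)·2 + 4·4; (-4)·3 + (-3)·2 + (-2)·4; 4·3 + (-2)·2 + 1·4) = (11, -26, 12)
w2 = Dw1 = (1·11 + (-4)·(-26) + 4·12; (-4)·11 + (-3)·(-26) + (-2)·12; 4·11 + (-2)·(-26) + 1·12) = (163, 10, 108)
Dw2 = (555, -898, 740)
w2·Dw2 = 163·555 + 10·(-898) + 108·740 = 161405; w2·w2 = 163·163 + 10·10 + 108·108 = 38333
λ ≈ 161405/38333 = 4.2106

4.2106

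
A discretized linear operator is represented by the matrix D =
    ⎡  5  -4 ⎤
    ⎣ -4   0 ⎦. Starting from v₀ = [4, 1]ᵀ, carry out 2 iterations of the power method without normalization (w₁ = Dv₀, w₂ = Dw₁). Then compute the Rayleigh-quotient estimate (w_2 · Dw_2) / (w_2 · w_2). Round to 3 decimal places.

7.144

w1 = Dv₀ = (16, -16)
w2 = Dw1 = (144, -64)
Dw2 = (976, -576)
w2·Dw2 = 144·976 + (-64)·(-576) = 177408; w2·w2 = 144·144 + (-64)·(-64) = 24832
λ ≈ 177408/24832 = 7.144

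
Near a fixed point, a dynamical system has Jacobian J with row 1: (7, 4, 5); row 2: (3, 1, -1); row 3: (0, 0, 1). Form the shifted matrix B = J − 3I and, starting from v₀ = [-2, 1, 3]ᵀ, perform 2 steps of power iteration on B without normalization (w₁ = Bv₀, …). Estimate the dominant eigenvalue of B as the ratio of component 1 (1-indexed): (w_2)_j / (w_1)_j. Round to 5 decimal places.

B = J − 3I has rows (4, 4, 5); (3, -2, -1); (0, 0, -2)
w1 = Bv₀ = (4·(-2) + 4·1 + 5·3; 3·(-2) + (-2)·1 + (-1)·3; 0·(-2) + 0·1 + (-2)·3) = (11, -11, -6)
w2 = Bw1 = (4·11 + 4·(-11) + 5·(-6); 3·11 + (-2)·(-11) + (-1)·(-6); 0·11 + 0·(-11) + (-2)·(-6)) = (-30, 61, 12)
Ratio: -30/11 = -2.72727

-2.72727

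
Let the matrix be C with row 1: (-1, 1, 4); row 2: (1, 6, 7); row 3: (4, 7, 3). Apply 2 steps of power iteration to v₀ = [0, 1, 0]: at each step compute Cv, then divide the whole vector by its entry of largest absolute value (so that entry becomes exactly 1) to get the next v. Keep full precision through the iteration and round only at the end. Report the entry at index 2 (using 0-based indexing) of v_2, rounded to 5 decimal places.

Cv0 = (1.000000, 6.000000, 7.000000); divide by 7.000000 → v1 = (0.142857, 0.857143, 1.000000)
Cv1 = (4.714286, 12.285714, 9.571429); divide by 12.285714 → v2 = (0.383721, 1.000000, 0.779070)
Requested entry of v2: 67/86 = 0.77907

0.77907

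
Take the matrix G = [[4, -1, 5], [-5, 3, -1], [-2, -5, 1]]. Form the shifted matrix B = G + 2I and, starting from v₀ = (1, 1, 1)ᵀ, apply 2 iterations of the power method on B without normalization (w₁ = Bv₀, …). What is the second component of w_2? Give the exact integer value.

B = G + 2I has rows (6, -1, 5); (-5, 5, -1); (-2, -5, 3)
w1 = Bv₀ = (6·1 + (-1)·1 + 5·1; (-5)·1 + 5·1 + (-1)·1; (-2)·1 + (-5)·1 + 3·1) = (10, -1, -4)
w2 = Bw1 = (6·10 + (-1)·(-1) + 5·(-4); (-5)·10 + 5·(-1) + (-1)·(-4); (-2)·10 + (-5)·(-1) + 3·(-4)) = (41, -51, -27)
Requested component of w2: -51

-51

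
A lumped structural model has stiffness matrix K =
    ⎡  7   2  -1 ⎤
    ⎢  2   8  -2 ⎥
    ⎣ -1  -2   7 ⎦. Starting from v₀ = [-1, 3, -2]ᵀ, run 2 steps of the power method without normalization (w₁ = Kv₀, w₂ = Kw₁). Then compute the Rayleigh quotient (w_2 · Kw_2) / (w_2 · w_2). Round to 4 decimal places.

w1 = Kv₀ = (1, 26, -19)
w2 = Kw1 = (78, 248, -186)
Kw2 = (1228, 2512, -1876)
w2·Kw2 = 78·1228 + 248·2512 + (-186)·(-1876) = 1067696; w2·w2 = 78·78 + 248·248 + (-186)·(-186) = 102184
λ ≈ 1067696/102184 = 10.4488

10.4488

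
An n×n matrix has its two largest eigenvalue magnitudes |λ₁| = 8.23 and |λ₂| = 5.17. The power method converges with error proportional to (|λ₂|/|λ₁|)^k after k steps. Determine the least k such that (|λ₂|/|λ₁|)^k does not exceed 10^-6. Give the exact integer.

30

|λ₂/λ₁| = 5.17/8.23 = 0.62819
Need k ≥ ln(10^-6) / ln(0.62819) = -13.8155 / -0.4649 ≈ 29.716
Smallest integer k satisfying the bound: 30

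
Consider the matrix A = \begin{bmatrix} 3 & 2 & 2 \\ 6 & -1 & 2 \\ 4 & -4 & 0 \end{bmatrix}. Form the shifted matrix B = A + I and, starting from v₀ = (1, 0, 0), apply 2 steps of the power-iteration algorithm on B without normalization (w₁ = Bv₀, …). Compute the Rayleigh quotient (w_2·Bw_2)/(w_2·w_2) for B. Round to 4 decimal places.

5.9110

B = A + I has rows (4, 2, 2); (6, 0, 2); (4, -4, 1)
w1 = Bv₀ = (4, 6, 4)
w2 = Bw1 = (36, 32, -4)
Bw2 = (200, 208, 12)
w2·Bw2 = 13808; w2·w2 = 2336; μ ≈ 13808/2336 = 5.9110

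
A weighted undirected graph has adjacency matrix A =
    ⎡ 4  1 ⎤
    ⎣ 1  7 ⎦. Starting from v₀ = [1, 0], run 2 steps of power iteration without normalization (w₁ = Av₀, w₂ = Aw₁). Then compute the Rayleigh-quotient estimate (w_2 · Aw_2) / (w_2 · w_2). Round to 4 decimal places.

w1 = Av₀ = (4·1 + 1·0; 1·1 + 7·0) = (4, 1)
w2 = Aw1 = (4·4 + 1·1; 1·4 + 7·1) = (17, 11)
Aw2 = (79, 94)
w2·Aw2 = 17·79 + 11·94 = 2377; w2·w2 = 17·17 + 11·11 = 410
λ ≈ 2377/410 = 5.7976

5.7976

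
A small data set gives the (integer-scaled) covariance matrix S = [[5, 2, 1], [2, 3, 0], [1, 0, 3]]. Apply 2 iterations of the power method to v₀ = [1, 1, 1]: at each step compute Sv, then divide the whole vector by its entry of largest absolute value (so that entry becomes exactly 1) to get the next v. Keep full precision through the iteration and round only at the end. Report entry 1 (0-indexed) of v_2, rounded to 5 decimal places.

0.57407

Sv0 = (8.000000, 5.000000, 4.000000); divide by 8.000000 → v1 = (1.000000, 0.625000, 0.500000)
Sv1 = (6.750000, 3.875000, 2.500000); divide by 6.750000 → v2 = (1.000000, 0.574074, 0.370370)
Requested entry of v2: 31/54 = 0.57407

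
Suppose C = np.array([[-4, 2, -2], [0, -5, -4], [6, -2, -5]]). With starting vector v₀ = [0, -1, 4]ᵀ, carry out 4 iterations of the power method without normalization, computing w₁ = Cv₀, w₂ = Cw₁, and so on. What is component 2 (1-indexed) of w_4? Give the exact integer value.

w1 = Cv₀ = ((-4)·0 + 2·(-1) + (-2)·4; 0·0 + (-5)·(-1) + (-4)·4; 6·0 + (-2)·(-1) + (-5)·4) = (-10, -11, -18)
w2 = Cw1 = ((-4)·(-10) + 2·(-11) + (-2)·(-18); 0·(-10) + (-5)·(-11) + (-4)·(-18); 6·(-10) + (-2)·(-11) + (-5)·(-18)) = (54, 127, 52)
w3 = Cw2 = (-66, -843, -190)
w4 = Cw3 = (-1042, 4975, 2240)
The requested component of w4 is 4975.

4975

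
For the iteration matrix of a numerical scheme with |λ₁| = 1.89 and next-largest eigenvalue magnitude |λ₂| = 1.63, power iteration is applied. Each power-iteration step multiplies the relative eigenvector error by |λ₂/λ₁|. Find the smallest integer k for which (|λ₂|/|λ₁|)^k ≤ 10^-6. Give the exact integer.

94

|λ₂/λ₁| = 1.63/1.89 = 0.86243
Need k ≥ ln(10^-6) / ln(0.86243) = -13.8155 / -0.1480 ≈ 93.350
Smallest integer k satisfying the bound: 94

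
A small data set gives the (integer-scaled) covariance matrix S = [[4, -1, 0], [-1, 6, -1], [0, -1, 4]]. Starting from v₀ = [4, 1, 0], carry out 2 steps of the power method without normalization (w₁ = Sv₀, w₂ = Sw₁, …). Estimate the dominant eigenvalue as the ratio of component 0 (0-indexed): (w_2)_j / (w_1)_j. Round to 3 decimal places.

w1 = Sv₀ = (15, 2, -1)
w2 = Sw1 = (58, -2, -6)
Ratio at component: 58 / 15 = 3.867

λ ≈ 3.867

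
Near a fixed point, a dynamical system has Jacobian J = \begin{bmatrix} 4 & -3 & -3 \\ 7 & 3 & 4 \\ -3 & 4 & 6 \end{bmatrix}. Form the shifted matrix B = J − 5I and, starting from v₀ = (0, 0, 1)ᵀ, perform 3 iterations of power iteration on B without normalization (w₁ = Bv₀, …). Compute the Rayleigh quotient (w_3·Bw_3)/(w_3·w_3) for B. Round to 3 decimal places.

-3.914

B = J − 5I has rows (-1, -3, -3); (7, -2, 4); (-3, 4, 1)
w1 = Bv₀ = ((-1)·0 + (-3)·0 + (-3)·1; 7·0 + (-2)·0 + 4·1; (-3)·0 + 4·0 + 1·1) = (-3, 4, 1)
w2 = Bw1 = ((-1)·(-3) + (-3)·4 + (-3)·1; 7·(-3) + (-2)·4 + 4·1; (-3)·(-3) + 4·4 + 1·1) = (-12, -25, 26)
w3 = Bw2 = (9, 70, -38)
Bw3 = (-105, -229, 215)
w3·Bw3 = -25145; w3·w3 = 6425; μ ≈ -25145/6425 = -3.914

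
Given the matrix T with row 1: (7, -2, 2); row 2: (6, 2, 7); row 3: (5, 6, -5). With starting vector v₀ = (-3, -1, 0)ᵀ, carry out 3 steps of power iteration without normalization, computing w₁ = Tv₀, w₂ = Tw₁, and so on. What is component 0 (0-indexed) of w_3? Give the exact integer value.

w1 = Tv₀ = (7·(-3) + (-2)·(-1) + 2·0; 6·(-3) + 2·(-1) + 7·0; 5·(-3) + 6·(-1) + (-5)·0) = (-19, -20, -21)
w2 = Tw1 = (7·(-19) + (-2)·(-20) + 2·(-21); 6·(-19) + 2·(-20) + 7·(-21); 5·(-19) + 6·(-20) + (-5)·(-21)) = (-135, -301, -110)
w3 = Tw2 = (-563, -2182, -1931)
The requested component of w3 is -563.

-563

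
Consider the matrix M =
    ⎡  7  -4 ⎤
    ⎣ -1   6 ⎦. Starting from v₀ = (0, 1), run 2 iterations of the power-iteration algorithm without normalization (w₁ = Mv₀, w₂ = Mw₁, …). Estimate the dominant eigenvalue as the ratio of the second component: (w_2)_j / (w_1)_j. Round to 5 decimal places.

λ ≈ 6.66667

w1 = Mv₀ = (7·0 + (-4)·1; (-1)·0 + 6·1) = (-4, 6)
w2 = Mw1 = (7·(-4) + (-4)·6; (-1)·(-4) + 6·6) = (-52, 40)
Ratio at component: 40 / 6 = 6.66667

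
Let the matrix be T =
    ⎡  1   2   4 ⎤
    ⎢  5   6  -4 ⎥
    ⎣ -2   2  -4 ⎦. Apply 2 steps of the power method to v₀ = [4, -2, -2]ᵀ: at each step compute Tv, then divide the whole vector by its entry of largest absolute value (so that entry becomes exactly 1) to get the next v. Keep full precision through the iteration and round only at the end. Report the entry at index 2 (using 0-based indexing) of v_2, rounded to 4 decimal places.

Tv0 = (-8.00000, 16.00000, -4.00000); divide by 16.00000 → v1 = (-0.50000, 1.00000, -0.25000)
Tv1 = (0.50000, 4.50000, 4.00000); divide by 4.50000 → v2 = (0.11111, 1.00000, 0.88889)
Requested entry of v2: 64/72 = 0.8889

0.8889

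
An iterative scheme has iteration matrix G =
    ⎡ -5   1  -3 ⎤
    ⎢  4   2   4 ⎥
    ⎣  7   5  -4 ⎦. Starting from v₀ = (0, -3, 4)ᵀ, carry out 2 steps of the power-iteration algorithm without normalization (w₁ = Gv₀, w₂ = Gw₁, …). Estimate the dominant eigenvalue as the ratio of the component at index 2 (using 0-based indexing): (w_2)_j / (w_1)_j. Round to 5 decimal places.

-2.22581

w1 = Gv₀ = (-15, 10, -31)
w2 = Gw1 = (178, -164, 69)
Ratio at component: 69 / -31 = -2.22581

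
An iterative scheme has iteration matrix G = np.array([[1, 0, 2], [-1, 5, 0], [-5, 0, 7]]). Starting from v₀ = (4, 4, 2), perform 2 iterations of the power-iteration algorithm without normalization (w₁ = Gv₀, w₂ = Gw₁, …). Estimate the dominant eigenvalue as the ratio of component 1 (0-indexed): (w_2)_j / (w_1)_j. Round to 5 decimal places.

4.50000

w1 = Gv₀ = (1·4 + 0·4 + 2·2; (-1)·4 + 5·4 + 0·2; (-5)·4 + 0·4 + 7·2) = (8, 16, -6)
w2 = Gw1 = (1·8 + 0·16 + 2·(-6); (-1)·8 + 5·16 + 0·(-6); (-5)·8 + 0·16 + 7·(-6)) = (-4, 72, -82)
Ratio at component: 72 / 16 = 4.50000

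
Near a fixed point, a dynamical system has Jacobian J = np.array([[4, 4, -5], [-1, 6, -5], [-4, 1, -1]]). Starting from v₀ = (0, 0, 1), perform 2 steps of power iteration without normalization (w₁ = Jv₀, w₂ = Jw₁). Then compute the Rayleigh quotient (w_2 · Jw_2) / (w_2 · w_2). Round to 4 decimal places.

w1 = Jv₀ = (-5, -5, -1)
w2 = Jw1 = (-35, -20, 16)
Jw2 = (-300, -165, 104)
w2·Jw2 = (-35)·(-300) + (-20)·(-165) + 16·104 = 15464; w2·w2 = (-35)·(-35) + (-20)·(-20) + 16·16 = 1881
λ ≈ 15464/1881 = 8.2212

8.2212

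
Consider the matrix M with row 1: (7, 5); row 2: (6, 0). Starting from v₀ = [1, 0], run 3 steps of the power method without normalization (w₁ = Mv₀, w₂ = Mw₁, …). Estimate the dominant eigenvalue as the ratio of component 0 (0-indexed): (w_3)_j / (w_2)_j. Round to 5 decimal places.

w1 = Mv₀ = (7·1 + 5·0; 6·1 + 0·0) = (7, 6)
w2 = Mw1 = (7·7 + 5·6; 6·7 + 0·6) = (79, 42)
w3 = Mw2 = (763, 474)
Ratio at component: 763 / 79 = 9.65823

9.65823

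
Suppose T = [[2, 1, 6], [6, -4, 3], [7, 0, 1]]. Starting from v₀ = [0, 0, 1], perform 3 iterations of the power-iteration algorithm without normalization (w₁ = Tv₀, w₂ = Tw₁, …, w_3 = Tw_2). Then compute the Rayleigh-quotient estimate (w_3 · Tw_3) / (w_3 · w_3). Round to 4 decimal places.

λ ≈ 8.4518

w1 = Tv₀ = (6, 3, 1)
w2 = Tw1 = (21, 27, 43)
w3 = Tw2 = (327, 147, 190)
Tw3 = (1941, 1944, 2479)
w3·Tw3 = 327·1941 + 147·1944 + 190·2479 = 1391485; w3·w3 = 327·327 + 147·147 + 190·190 = 164638
λ ≈ 1391485/164638 = 8.4518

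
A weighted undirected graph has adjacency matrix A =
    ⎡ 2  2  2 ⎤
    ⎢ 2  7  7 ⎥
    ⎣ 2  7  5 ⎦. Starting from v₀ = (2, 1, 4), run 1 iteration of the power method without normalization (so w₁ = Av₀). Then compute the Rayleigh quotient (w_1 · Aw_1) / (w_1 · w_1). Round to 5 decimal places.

13.70052

w1 = Av₀ = (14, 39, 31)
Aw1 = (168, 518, 456)
w1·Aw1 = 14·168 + 39·518 + 31·456 = 36690; w1·w1 = 14·14 + 39·39 + 31·31 = 2678
λ ≈ 36690/2678 = 13.70052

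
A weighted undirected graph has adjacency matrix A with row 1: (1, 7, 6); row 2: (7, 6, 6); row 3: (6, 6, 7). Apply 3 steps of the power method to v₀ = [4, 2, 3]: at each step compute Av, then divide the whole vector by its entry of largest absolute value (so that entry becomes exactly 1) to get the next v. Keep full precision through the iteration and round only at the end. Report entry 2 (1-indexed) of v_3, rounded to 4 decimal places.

0.9895

Av0 = (36.00000, 58.00000, 57.00000); divide by 58.00000 → v1 = (0.62069, 1.00000, 0.98276)
Av1 = (13.51724, 16.24138, 16.60345); divide by 16.60345 → v2 = (0.81412, 0.97819, 1.00000)
Av2 = (13.66147, 17.56802, 17.75389); divide by 17.75389 → v3 = (0.76949, 0.98953, 1.00000)
Requested entry of v3: 16918/17097 = 0.9895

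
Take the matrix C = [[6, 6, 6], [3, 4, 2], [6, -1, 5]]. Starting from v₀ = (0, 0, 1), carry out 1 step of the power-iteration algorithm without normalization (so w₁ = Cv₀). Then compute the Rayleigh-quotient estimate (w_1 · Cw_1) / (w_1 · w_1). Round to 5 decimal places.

λ ≈ 12.84615

w1 = Cv₀ = (6·0 + 6·0 + 6·1; 3·0 + 4·0 + 2·1; 6·0 + (-1)·0 + 5·1) = (6, 2, 5)
Cw1 = (78, 36, 59)
w1·Cw1 = 6·78 + 2·36 + 5·59 = 835; w1·w1 = 6·6 + 2·2 + 5·5 = 65
λ ≈ 835/65 = 12.84615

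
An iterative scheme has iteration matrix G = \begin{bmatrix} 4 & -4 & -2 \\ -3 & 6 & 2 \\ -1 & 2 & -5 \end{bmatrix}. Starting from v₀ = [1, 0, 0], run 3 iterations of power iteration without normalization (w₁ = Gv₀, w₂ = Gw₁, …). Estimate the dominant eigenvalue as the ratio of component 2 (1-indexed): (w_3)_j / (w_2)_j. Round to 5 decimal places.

9.12500

w1 = Gv₀ = (4, -3, -1)
w2 = Gw1 = (30, -32, -5)
w3 = Gw2 = (258, -292, -69)
Ratio at component: -292 / -32 = 9.12500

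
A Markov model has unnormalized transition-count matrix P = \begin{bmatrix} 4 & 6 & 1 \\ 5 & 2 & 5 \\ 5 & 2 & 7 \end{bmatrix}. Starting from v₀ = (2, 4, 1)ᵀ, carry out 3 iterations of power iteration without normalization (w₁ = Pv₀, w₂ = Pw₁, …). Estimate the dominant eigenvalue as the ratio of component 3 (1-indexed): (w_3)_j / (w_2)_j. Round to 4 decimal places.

w1 = Pv₀ = (4·2 + 6·4 + 1·1; 5·2 + 2·4 + 5·1; 5·2 + 2·4 + 7·1) = (33, 23, 25)
w2 = Pw1 = (4·33 + 6·23 + 1·25; 5·33 + 2·23 + 5·25; 5·33 + 2·23 + 7·25) = (295, 336, 386)
w3 = Pw2 = (3582, 4077, 4849)
Ratio at component: 4849 / 386 = 12.5622

λ ≈ 12.5622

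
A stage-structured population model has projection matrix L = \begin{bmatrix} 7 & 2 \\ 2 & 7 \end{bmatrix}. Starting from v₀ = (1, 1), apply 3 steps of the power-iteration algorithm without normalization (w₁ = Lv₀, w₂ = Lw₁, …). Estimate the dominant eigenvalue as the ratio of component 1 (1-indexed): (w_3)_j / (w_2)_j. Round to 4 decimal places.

9.0000

w1 = Lv₀ = (9, 9)
w2 = Lw1 = (81, 81)
w3 = Lw2 = (729, 729)
Ratio at component: 729 / 81 = 9.0000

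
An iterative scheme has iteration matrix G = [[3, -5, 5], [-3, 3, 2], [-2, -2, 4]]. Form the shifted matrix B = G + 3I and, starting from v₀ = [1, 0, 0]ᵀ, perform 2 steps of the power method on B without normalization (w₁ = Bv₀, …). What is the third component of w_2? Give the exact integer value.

-20

B = G + 3I has rows (6, -5, 5); (-3, 6, 2); (-2, -2, 7)
w1 = Bv₀ = (6·1 + (-5)·0 + 5·0; (-3)·1 + 6·0 + 2·0; (-2)·1 + (-2)·0 + 7·0) = (6, -3, -2)
w2 = Bw1 = (6·6 + (-5)·(-3) + 5·(-2); (-3)·6 + 6·(-3) + 2·(-2); (-2)·6 + (-2)·(-3) + 7·(-2)) = (41, -40, -20)
Requested component of w2: -20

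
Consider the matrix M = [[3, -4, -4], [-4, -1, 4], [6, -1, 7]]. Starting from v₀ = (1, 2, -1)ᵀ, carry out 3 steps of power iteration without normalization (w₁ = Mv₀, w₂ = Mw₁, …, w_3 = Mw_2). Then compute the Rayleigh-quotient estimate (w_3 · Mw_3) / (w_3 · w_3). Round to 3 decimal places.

λ ≈ 4.468

w1 = Mv₀ = (3·1 + (-4)·2 + (-4)·(-1); (-4)·1 + (-1)·2 + 4·(-1); 6·1 + (-1)·2 + 7·(-1)) = (-1, -10, -3)
w2 = Mw1 = (3·(-1) + (-4)·(-10) + (-4)·(-3); (-4)·(-1) + (-1)·(-10) + 4·(-3); 6·(-1) + (-1)·(-10) + 7·(-3)) = (49, 2, -17)
w3 = Mw2 = (207, -266, 173)
Mw3 = (993, 130, 2719)
w3·Mw3 = 207·993 + (-266)·130 + 173·2719 = 641358; w3·w3 = 207·207 + (-266)·(-266) + 173·173 = 143534
λ ≈ 641358/143534 = 4.468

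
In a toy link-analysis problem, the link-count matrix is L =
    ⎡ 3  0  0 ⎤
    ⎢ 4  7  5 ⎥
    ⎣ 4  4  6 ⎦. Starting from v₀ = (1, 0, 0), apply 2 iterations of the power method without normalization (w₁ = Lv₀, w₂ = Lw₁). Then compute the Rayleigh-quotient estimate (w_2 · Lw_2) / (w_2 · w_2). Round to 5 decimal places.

w1 = Lv₀ = (3·1 + 0·0 + 0·0; 4·1 + 7·0 + 5·0; 4·1 + 4·0 + 6·0) = (3, 4, 4)
w2 = Lw1 = (3·3 + 0·4 + 0·4; 4·3 + 7·4 + 5·4; 4·3 + 4·4 + 6·4) = (9, 60, 52)
Lw2 = (27, 716, 588)
w2·Lw2 = 9·27 + 60·716 + 52·588 = 73779; w2·w2 = 9·9 + 60·60 + 52·52 = 6385
λ ≈ 73779/6385 = 11.55505

λ ≈ 11.55505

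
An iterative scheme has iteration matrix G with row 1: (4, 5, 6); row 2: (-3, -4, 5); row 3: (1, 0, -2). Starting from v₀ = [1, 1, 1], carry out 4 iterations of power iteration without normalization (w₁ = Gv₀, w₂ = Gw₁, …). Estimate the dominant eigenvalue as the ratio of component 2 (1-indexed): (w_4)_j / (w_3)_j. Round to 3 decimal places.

w1 = Gv₀ = (4·1 + 5·1 + 6·1; (-3)·1 + (-4)·1 + 5·1; 1·1 + 0·1 + (-2)·1) = (15, -2, -1)
w2 = Gw1 = (4·15 + 5·(-2) + 6·(-1); (-3)·15 + (-4)·(-2) + 5·(-1); 1·15 + 0·(-2) + (-2)·(-1)) = (44, -42, 17)
w3 = Gw2 = (68, 121, 10)
w4 = Gw3 = (937, -638, 48)
Ratio at component: -638 / 121 = -5.273

-5.273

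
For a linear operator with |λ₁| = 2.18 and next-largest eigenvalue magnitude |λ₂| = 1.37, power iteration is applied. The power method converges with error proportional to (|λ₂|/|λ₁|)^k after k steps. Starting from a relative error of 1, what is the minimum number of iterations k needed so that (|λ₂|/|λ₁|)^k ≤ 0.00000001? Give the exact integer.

40

|λ₂/λ₁| = 1.37/2.18 = 0.62844
Need k ≥ ln(0.00000001) / ln(0.62844) = -18.4207 / -0.4645 ≈ 39.656
Smallest integer k satisfying the bound: 40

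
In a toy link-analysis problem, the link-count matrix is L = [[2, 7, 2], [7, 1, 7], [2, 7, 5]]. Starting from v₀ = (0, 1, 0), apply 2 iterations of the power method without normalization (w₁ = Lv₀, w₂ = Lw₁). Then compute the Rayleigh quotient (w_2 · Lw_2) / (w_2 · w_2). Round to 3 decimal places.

w1 = Lv₀ = (2·0 + 7·1 + 2·0; 7·0 + 1·1 + 7·0; 2·0 + 7·1 + 5·0) = (7, 1, 7)
w2 = Lw1 = (2·7 + 7·1 + 2·7; 7·7 + 1·1 + 7·7; 2·7 + 7·1 + 5·7) = (35, 99, 56)
Lw2 = (875, 736, 1043)
w2·Lw2 = 35·875 + 99·736 + 56·1043 = 161897; w2·w2 = 35·35 + 99·99 + 56·56 = 14162
λ ≈ 161897/14162 = 11.432

11.432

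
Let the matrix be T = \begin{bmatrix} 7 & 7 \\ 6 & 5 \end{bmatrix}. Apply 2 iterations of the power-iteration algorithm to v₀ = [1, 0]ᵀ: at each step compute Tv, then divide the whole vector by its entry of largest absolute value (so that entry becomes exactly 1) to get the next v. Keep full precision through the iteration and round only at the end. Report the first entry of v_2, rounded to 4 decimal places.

1.0000

Tv0 = (7.00000, 6.00000); divide by 7.00000 → v1 = (1.00000, 0.85714)
Tv1 = (13.00000, 10.28571); divide by 13.00000 → v2 = (1.00000, 0.79121)
Requested entry of v2: 91/91 = 1.0000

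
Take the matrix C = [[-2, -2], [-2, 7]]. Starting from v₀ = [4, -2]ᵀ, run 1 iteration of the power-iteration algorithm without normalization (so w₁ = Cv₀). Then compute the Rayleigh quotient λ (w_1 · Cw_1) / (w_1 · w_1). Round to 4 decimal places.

w1 = Cv₀ = ((-2)·4 + (-2)·(-2); (-2)·4 + 7·(-2)) = (-4, -22)
Cw1 = (52, -146)
w1·Cw1 = (-4)·52 + (-22)·(-146) = 3004; w1·w1 = (-4)·(-4) + (-22)·(-22) = 500
λ ≈ 3004/500 = 6.0080

λ ≈ 6.0080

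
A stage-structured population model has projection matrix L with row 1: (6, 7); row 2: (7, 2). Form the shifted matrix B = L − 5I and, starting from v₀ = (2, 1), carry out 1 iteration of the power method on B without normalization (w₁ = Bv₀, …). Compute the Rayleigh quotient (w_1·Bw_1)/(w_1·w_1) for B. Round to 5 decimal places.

B = L − 5I has rows (1, 7); (7, -3)
w1 = Bv₀ = (9, 11)
Bw1 = (86, 30)
w1·Bw1 = 1104; w1·w1 = 202; μ ≈ 1104/202 = 5.46535

5.46535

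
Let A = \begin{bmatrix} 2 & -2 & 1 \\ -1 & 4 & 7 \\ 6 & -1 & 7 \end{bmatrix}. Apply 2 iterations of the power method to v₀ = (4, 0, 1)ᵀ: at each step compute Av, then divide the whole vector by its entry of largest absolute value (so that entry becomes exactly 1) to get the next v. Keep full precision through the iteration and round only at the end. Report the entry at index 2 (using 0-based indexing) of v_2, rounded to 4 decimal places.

Av0 = (9.00000, 3.00000, 31.00000); divide by 31.00000 → v1 = (0.29032, 0.09677, 1.00000)
Av1 = (1.38710, 7.09677, 8.64516); divide by 8.64516 → v2 = (0.16045, 0.82090, 1.00000)
Requested entry of v2: 268/268 = 1.0000

1.0000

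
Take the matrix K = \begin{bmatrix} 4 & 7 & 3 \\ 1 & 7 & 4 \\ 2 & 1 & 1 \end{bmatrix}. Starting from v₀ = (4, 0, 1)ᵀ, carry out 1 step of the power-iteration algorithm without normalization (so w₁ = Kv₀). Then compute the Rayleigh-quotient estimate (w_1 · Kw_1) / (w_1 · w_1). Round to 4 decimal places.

8.7036

w1 = Kv₀ = (4·4 + 7·0 + 3·1; 1·4 + 7·0 + 4·1; 2·4 + 1·0 + 1·1) = (19, 8, 9)
Kw1 = (159, 111, 55)
w1·Kw1 = 19·159 + 8·111 + 9·55 = 4404; w1·w1 = 19·19 + 8·8 + 9·9 = 506
λ ≈ 4404/506 = 8.7036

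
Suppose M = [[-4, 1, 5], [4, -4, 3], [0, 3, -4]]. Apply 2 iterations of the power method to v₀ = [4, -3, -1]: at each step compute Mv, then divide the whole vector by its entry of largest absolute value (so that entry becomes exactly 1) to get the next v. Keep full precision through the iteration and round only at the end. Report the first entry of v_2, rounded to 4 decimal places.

Mv0 = (-24.00000, 25.00000, -5.00000); divide by 25.00000 → v1 = (-0.96000, 1.00000, -0.20000)
Mv1 = (3.84000, -8.44000, 3.80000); divide by -8.44000 → v2 = (-0.45498, 1.00000, -0.45024)
Requested entry of v2: 96/-211 = -0.4550

-0.4550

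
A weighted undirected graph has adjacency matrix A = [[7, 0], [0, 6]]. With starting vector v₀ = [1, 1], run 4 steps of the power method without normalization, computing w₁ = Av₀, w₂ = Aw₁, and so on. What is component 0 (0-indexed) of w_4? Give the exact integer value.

w1 = Av₀ = (7·1 + 0·1; 0·1 + 6·1) = (7, 6)
w2 = Aw1 = (7·7 + 0·6; 0·7 + 6·6) = (49, 36)
w3 = Aw2 = (343, 216)
w4 = Aw3 = (2401, 1296)
The requested component of w4 is 2401.

2401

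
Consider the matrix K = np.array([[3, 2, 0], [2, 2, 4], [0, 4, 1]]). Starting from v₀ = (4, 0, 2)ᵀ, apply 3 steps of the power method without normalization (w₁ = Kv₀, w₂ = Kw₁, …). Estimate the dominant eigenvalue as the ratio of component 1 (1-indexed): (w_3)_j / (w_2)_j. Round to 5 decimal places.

w1 = Kv₀ = (12, 16, 2)
w2 = Kw1 = (68, 64, 66)
w3 = Kw2 = (332, 528, 322)
Ratio at component: 332 / 68 = 4.88235

λ ≈ 4.88235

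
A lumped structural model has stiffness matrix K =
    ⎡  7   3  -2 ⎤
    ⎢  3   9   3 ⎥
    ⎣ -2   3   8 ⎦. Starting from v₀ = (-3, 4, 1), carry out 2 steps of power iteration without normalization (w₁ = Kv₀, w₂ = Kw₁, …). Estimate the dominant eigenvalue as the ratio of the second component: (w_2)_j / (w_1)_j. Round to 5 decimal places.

10.50000

w1 = Kv₀ = (-11, 30, 26)
w2 = Kw1 = (-39, 315, 320)
Ratio at component: 315 / 30 = 10.50000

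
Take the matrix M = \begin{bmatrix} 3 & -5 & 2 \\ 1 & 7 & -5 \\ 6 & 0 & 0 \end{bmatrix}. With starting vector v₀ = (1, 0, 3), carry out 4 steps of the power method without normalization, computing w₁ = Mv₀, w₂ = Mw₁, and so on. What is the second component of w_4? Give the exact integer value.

w1 = Mv₀ = (3·1 + (-5)·0 + 2·3; 1·1 + 7·0 + (-5)·3; 6·1 + 0·0 + 0·3) = (9, -14, 6)
w2 = Mw1 = (3·9 + (-5)·(-14) + 2·6; 1·9 + 7·(-14) + (-5)·6; 6·9 + 0·(-14) + 0·6) = (109, -119, 54)
w3 = Mw2 = (1030, -994, 654)
w4 = Mw3 = (9368, -9198, 6180)
The requested component of w4 is -9198.

-9198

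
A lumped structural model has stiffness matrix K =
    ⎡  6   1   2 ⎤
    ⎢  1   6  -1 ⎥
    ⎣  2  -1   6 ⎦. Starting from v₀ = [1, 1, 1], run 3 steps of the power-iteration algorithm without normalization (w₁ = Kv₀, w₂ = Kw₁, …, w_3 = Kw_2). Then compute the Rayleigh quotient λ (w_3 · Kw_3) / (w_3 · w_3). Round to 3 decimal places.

w1 = Kv₀ = (9, 6, 7)
w2 = Kw1 = (74, 38, 54)
w3 = Kw2 = (590, 248, 434)
Kw3 = (4656, 1644, 3536)
w3·Kw3 = 590·4656 + 248·1644 + 434·3536 = 4689376; w3·w3 = 590·590 + 248·248 + 434·434 = 597960
λ ≈ 4689376/597960 = 7.842

λ ≈ 7.842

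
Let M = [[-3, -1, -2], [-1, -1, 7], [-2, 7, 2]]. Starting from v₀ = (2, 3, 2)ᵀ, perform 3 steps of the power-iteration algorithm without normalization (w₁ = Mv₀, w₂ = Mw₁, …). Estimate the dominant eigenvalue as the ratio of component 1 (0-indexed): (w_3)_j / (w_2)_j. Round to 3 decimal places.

w1 = Mv₀ = (-13, 9, 21)
w2 = Mw1 = (-12, 151, 131)
w3 = Mw2 = (-377, 778, 1343)
Ratio at component: 778 / 151 = 5.152

λ ≈ 5.152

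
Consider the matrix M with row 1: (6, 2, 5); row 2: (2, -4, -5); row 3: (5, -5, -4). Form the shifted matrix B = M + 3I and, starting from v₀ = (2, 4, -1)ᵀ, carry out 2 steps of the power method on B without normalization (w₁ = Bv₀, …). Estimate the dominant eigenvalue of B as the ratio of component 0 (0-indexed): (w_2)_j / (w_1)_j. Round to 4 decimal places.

B = M + 3I has rows (9, 2, 5); (2, -1, -5); (5, -5, -1)
w1 = Bv₀ = (9·2 + 2·4 + 5·(-1); 2·2 + (-1)·4 + (-5)·(-1); 5·2 + (-5)·4 + (-1)·(-1)) = (21, 5, -9)
w2 = Bw1 = (9·21 + 2·5 + 5·(-9); 2·21 + (-1)·5 + (-5)·(-9); 5·21 + (-5)·5 + (-1)·(-9)) = (154, 82, 89)
Ratio: 154/21 = 7.3333

7.3333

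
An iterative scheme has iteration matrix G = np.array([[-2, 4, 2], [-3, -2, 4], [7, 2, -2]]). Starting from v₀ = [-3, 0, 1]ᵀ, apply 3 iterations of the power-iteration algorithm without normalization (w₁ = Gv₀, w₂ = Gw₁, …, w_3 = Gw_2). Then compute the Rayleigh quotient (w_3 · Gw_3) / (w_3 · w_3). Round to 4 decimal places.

λ ≈ -3.4577

w1 = Gv₀ = (8, 13, -23)
w2 = Gw1 = (-10, -142, 128)
w3 = Gw2 = (-292, 826, -610)
Gw3 = (2668, -3216, 828)
w3·Gw3 = (-292)·2668 + 826·(-3216) + (-610)·828 = -3940552; w3·w3 = (-292)·(-292) + 826·826 + (-610)·(-610) = 1139640
λ ≈ -3940552/1139640 = -3.4577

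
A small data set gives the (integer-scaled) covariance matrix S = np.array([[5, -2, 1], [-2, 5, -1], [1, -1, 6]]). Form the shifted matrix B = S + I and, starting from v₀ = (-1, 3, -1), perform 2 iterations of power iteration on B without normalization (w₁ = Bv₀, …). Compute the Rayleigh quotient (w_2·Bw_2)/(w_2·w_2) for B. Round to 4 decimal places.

B = S + I has rows (6, -2, 1); (-2, 6, -1); (1, -1, 7)
w1 = Bv₀ = (6·(-1) + (-2)·3 + 1·(-1); (-2)·(-1) + 6·3 + (-1)·(-1); 1·(-1) + (-1)·3 + 7·(-1)) = (-13, 21, -11)
w2 = Bw1 = (6·(-13) + (-2)·21 + 1·(-11); (-2)·(-13) + 6·21 + (-1)·(-11); 1·(-13) + (-1)·21 + 7·(-11)) = (-131, 163, -111)
Bw2 = (-1223, 1351, -1071)
w2·Bw2 = 499307; w2·w2 = 56051; μ ≈ 499307/56051 = 8.9081

μ ≈ 8.9081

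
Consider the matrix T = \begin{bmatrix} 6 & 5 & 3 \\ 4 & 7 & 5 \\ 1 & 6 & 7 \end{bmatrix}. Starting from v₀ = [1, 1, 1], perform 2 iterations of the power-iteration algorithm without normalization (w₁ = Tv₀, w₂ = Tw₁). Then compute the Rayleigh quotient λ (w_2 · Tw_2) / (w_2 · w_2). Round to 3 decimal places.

λ ≈ 14.831

w1 = Tv₀ = (6·1 + 5·1 + 3·1; 4·1 + 7·1 + 5·1; 1·1 + 6·1 + 7·1) = (14, 16, 14)
w2 = Tw1 = (6·14 + 5·16 + 3·14; 4·14 + 7·16 + 5·14; 1·14 + 6·16 + 7·14) = (206, 238, 208)
Tw2 = (3050, 3530, 3090)
w2·Tw2 = 206·3050 + 238·3530 + 208·3090 = 2111160; w2·w2 = 206·206 + 238·238 + 208·208 = 142344
λ ≈ 2111160/142344 = 14.831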